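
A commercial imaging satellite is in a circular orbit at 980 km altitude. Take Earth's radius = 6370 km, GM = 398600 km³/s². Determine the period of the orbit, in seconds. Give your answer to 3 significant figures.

6270 seconds

Semi-major axis a = 6370 + 980 = 7350 km. Period T = 2π√(a³/μ) = 2π√(7350³/398600) = 6271.1 s = 104.52 min.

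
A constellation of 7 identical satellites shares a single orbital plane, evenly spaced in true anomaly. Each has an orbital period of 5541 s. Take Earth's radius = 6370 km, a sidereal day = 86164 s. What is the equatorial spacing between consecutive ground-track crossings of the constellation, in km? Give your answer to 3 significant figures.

368 km

Single-satellite node shift = (5541.0/86164) × 360° = 23.15°.
With 7 satellites evenly phased, successive equator crossings are 23.15/7 = 3.307° apart.
That is 3.307 × 111.2 = 368 km at the equator.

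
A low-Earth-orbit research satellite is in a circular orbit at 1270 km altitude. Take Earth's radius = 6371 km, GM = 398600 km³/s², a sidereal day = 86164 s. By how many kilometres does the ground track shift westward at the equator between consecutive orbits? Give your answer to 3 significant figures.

Semi-major axis a = 6371 + 1270 = 7641 km. Period T = 2π√(a³/μ) = 2π√(7641³/398600) = 6647.2 s = 110.79 min.
During one orbit Earth rotates (6647.2 / 86164) × 360° = 27.77°.
At the equator that is 27.77° × (2π·6371/360) km/° = 27.77 × 111.2 = 3088 km.

3090 km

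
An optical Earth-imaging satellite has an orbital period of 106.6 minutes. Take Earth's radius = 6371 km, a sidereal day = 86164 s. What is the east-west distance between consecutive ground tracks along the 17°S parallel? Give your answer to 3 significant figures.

T = 106.6 min = 6396.0 s.
Node shift per orbit = (6396.0/86164) × 360° = 26.72°.
Equatorial spacing = 26.72 × 111.2 km/° = 2971 km.
At 17° latitude, spacing = 2971 × cos(17°) = 2842 km.

2840 km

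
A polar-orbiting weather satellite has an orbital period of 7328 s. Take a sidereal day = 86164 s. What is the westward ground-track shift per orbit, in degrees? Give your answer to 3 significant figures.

30.6°

During one orbit Earth rotates (7328.0 / 86164) × 360° = 30.62°.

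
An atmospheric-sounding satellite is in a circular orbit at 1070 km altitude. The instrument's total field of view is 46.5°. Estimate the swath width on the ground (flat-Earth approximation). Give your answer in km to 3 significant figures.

Half-angle = 46.5°/2 = 23.25°.
Swath width ≈ 2h·tan(θ/2) = 2 × 1070 × tan(23.25°) = 919.4 km.

919 km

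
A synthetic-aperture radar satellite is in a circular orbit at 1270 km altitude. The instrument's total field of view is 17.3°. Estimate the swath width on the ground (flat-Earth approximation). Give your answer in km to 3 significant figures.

386 km

Half-angle = 17.3°/2 = 8.65°.
Swath width ≈ 2h·tan(θ/2) = 2 × 1270 × tan(8.65°) = 386.4 km.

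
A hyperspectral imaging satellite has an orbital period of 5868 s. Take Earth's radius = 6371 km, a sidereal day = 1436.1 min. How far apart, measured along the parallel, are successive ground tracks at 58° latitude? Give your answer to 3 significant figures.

1440 km

Node shift per orbit = (5868.0/86166) × 360° = 24.52°.
Equatorial spacing = 24.52 × 111.2 km/° = 2726 km.
At 58° latitude, spacing = 2726 × cos(58°) = 1445 km.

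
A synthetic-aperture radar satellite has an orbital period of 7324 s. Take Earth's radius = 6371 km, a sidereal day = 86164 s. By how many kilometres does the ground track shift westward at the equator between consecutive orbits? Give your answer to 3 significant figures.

3400 km

During one orbit Earth rotates (7324.0 / 86164) × 360° = 30.60°.
At the equator that is 30.60° × (2π·6371/360) km/° = 30.60 × 111.2 = 3403 km.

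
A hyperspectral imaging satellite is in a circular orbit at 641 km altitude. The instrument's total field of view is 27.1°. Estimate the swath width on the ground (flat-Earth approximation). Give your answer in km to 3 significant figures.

Half-angle = 27.1°/2 = 13.55°.
Swath width ≈ 2h·tan(θ/2) = 2 × 641 × tan(13.55°) = 309.0 km.

309 km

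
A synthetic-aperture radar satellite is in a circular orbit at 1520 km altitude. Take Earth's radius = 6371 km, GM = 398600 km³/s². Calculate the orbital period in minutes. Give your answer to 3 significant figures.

116 min

Semi-major axis a = 6371 + 1520 = 7891 km. Period T = 2π√(a³/μ) = 2π√(7891³/398600) = 6976.0 s = 116.27 min.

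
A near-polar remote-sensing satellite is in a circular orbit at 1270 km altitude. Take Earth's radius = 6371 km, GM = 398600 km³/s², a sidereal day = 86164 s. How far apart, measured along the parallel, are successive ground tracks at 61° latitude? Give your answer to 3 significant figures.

Semi-major axis a = 6371 + 1270 = 7641 km. Period T = 2π√(a³/μ) = 2π√(7641³/398600) = 6647.2 s = 110.79 min.
Node shift per orbit = (6647.2/86164) × 360° = 27.77°.
Equatorial spacing = 27.77 × 111.2 km/° = 3088 km.
At 61° latitude, spacing = 3088 × cos(61°) = 1497 km.

1500 km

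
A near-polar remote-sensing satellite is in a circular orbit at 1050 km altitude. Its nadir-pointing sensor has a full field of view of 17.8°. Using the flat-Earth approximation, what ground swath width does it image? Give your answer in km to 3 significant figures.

329 km

Half-angle = 17.8°/2 = 8.9°.
Swath width ≈ 2h·tan(θ/2) = 2 × 1050 × tan(8.9°) = 328.9 km.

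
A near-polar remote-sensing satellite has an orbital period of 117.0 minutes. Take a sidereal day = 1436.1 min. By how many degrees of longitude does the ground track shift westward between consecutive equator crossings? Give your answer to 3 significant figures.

T = 117.0 min = 7020.0 s.
During one orbit Earth rotates (7020.0 / 86166) × 360° = 29.33°.

29.3°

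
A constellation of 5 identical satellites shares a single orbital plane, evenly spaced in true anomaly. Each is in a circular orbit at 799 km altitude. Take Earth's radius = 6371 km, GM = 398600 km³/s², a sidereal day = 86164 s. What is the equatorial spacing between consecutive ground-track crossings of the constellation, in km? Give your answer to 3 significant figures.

Semi-major axis a = 6371 + 799 = 7170 km. Period T = 2π√(a³/μ) = 2π√(7170³/398600) = 6042.1 s = 100.70 min.
Single-satellite node shift = (6042.1/86164) × 360° = 25.24°.
With 5 satellites evenly phased, successive equator crossings are 25.24/5 = 5.049° apart.
That is 5.049 × 111.2 = 561 km at the equator.

561 km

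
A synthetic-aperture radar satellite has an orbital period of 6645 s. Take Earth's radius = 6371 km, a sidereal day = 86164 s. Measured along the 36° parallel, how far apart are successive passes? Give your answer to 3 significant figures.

Node shift per orbit = (6645.0/86164) × 360° = 27.76°.
Equatorial spacing = 27.76 × 111.2 km/° = 3087 km.
At 36° latitude, spacing = 3087 × cos(36°) = 2498 km.

2500 km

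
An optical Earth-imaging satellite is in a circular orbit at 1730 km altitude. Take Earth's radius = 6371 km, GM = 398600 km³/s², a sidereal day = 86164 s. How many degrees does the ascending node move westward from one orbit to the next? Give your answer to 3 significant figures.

Semi-major axis a = 6371 + 1730 = 8101 km. Period T = 2π√(a³/μ) = 2π√(8101³/398600) = 7256.4 s = 120.94 min.
During one orbit Earth rotates (7256.4 / 86164) × 360° = 30.32°.

30.3°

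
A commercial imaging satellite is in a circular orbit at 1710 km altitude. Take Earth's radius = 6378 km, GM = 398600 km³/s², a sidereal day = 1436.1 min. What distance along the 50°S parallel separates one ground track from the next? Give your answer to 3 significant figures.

2160 km

Semi-major axis a = 6378 + 1710 = 8088 km. Period T = 2π√(a³/μ) = 2π√(8088³/398600) = 7238.9 s = 120.65 min.
Node shift per orbit = (7238.9/86166) × 360° = 30.24°.
Equatorial spacing = 30.24 × 111.3 km/° = 3367 km.
At 50° latitude, spacing = 3367 × cos(50°) = 2164 km.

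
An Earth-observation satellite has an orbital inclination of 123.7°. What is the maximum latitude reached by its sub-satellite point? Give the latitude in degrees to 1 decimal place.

Retrograde orbit: the ground track reaches ±(180° − i) = ±(180 − 123.7) = ±56.3°.

56.3°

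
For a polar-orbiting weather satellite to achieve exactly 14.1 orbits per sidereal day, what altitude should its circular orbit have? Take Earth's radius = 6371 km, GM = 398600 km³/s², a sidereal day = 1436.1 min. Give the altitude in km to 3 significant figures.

Required period T = 86166 / 14.1 = 6111.1 s.
From T = 2π√(a³/μ): a = (μ T²/4π²)^(1/3) = (398600 × 6111.1² / 4π²)^(1/3) = 7224 km.
Altitude h = a − R = 7224 − 6371 = 853 km.

853 km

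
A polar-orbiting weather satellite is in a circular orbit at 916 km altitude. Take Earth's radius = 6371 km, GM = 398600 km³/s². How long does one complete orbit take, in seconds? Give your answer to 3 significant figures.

6190 seconds

Semi-major axis a = 6371 + 916 = 7287 km. Period T = 2π√(a³/μ) = 2π√(7287³/398600) = 6190.6 s = 103.18 min.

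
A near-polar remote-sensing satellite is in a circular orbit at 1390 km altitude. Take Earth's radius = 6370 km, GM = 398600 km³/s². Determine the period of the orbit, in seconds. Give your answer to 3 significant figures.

Semi-major axis a = 6370 + 1390 = 7760 km. Period T = 2π√(a³/μ) = 2π√(7760³/398600) = 6803.1 s = 113.38 min.

6800 seconds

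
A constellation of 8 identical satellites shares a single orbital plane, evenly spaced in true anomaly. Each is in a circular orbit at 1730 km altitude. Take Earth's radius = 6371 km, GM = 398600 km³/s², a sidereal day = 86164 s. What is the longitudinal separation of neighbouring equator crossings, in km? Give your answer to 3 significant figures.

421 km

Semi-major axis a = 6371 + 1730 = 8101 km. Period T = 2π√(a³/μ) = 2π√(8101³/398600) = 7256.4 s = 120.94 min.
Single-satellite node shift = (7256.4/86164) × 360° = 30.32°.
With 8 satellites evenly phased, successive equator crossings are 30.32/8 = 3.790° apart.
That is 3.790 × 111.2 = 421 km at the equator.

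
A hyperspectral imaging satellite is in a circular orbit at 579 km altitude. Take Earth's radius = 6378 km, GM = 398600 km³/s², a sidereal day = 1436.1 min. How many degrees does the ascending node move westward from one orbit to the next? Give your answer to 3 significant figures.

24.1°

Semi-major axis a = 6378 + 579 = 6957 km. Period T = 2π√(a³/μ) = 2π√(6957³/398600) = 5774.9 s = 96.25 min.
During one orbit Earth rotates (5774.9 / 86166) × 360° = 24.13°.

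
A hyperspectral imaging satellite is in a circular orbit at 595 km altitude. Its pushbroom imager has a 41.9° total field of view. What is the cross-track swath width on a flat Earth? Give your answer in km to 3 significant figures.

Half-angle = 41.9°/2 = 20.95°.
Swath width ≈ 2h·tan(θ/2) = 2 × 595 × tan(20.95°) = 455.6 km.

456 km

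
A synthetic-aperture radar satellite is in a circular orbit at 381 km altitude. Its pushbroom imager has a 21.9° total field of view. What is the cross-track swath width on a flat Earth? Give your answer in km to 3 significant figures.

147 km

Half-angle = 21.9°/2 = 10.95°.
Swath width ≈ 2h·tan(θ/2) = 2 × 381 × tan(10.95°) = 147.4 km.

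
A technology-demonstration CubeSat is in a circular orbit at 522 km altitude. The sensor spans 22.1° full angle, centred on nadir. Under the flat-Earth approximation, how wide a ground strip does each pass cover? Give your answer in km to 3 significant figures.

Half-angle = 22.1°/2 = 11.05°.
Swath width ≈ 2h·tan(θ/2) = 2 × 522 × tan(11.05°) = 203.9 km.

204 km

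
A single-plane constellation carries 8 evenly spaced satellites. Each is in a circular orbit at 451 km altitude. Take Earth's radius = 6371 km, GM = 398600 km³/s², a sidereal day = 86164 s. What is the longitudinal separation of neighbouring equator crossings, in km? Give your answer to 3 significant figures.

Semi-major axis a = 6371 + 451 = 6822 km. Period T = 2π√(a³/μ) = 2π√(6822³/398600) = 5607.6 s = 93.46 min.
Single-satellite node shift = (5607.6/86164) × 360° = 23.43°.
With 8 satellites evenly phased, successive equator crossings are 23.43/8 = 2.929° apart.
That is 2.929 × 111.2 = 326 km at the equator.

326 km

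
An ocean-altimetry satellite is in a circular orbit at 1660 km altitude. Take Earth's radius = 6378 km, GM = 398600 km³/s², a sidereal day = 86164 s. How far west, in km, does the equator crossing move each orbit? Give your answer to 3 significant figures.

3340 km

Semi-major axis a = 6378 + 1660 = 8038 km. Period T = 2π√(a³/μ) = 2π√(8038³/398600) = 7171.9 s = 119.53 min.
During one orbit Earth rotates (7171.9 / 86164) × 360° = 29.96°.
At the equator that is 29.96° × (2π·6378/360) km/° = 29.96 × 111.3 = 3336 km.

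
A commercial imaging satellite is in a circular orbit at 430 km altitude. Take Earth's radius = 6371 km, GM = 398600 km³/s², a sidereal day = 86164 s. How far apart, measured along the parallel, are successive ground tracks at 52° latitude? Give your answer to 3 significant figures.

Semi-major axis a = 6371 + 430 = 6801 km. Period T = 2π√(a³/μ) = 2π√(6801³/398600) = 5581.8 s = 93.03 min.
Node shift per orbit = (5581.8/86164) × 360° = 23.32°.
Equatorial spacing = 23.32 × 111.2 km/° = 2593 km.
At 52° latitude, spacing = 2593 × cos(52°) = 1597 km.

1600 km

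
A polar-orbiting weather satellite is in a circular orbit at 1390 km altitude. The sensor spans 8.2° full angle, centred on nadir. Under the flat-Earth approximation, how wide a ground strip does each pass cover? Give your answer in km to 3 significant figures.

Half-angle = 8.2°/2 = 4.1°.
Swath width ≈ 2h·tan(θ/2) = 2 × 1390 × tan(4.1°) = 199.3 km.

199 km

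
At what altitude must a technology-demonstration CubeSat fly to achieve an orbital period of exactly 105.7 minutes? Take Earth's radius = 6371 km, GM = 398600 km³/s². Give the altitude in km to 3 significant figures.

1030 km

T = 105.7 min = 6342.0 s.
From T = 2π√(a³/μ): a = (μ T²/4π²)^(1/3) = (398600 × 6342.0² / 4π²)^(1/3) = 7405 km.
Altitude h = a − R = 7405 − 6371 = 1034 km.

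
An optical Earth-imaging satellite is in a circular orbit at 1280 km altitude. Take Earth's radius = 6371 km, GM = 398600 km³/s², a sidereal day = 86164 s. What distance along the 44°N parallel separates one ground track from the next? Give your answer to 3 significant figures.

Semi-major axis a = 6371 + 1280 = 7651 km. Period T = 2π√(a³/μ) = 2π√(7651³/398600) = 6660.2 s = 111.00 min.
Node shift per orbit = (6660.2/86164) × 360° = 27.83°.
Equatorial spacing = 27.83 × 111.2 km/° = 3094 km.
At 44° latitude, spacing = 3094 × cos(44°) = 2226 km.

2230 km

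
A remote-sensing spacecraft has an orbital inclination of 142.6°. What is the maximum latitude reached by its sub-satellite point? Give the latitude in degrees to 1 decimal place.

Retrograde orbit: the ground track reaches ±(180° − i) = ±(180 − 142.6) = ±37.4°.

37.4°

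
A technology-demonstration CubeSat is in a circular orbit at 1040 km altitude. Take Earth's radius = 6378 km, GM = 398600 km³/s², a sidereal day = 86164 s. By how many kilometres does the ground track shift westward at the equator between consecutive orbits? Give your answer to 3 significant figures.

2960 km

Semi-major axis a = 6378 + 1040 = 7418 km. Period T = 2π√(a³/μ) = 2π√(7418³/398600) = 6358.3 s = 105.97 min.
During one orbit Earth rotates (6358.3 / 86164) × 360° = 26.57°.
At the equator that is 26.57° × (2π·6378/360) km/° = 26.57 × 111.3 = 2957 km.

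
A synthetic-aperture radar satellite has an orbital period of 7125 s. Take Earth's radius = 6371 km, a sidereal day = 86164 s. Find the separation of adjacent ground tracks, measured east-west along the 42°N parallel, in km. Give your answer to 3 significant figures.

Node shift per orbit = (7125.0/86164) × 360° = 29.77°.
Equatorial spacing = 29.77 × 111.2 km/° = 3310 km.
At 42° latitude, spacing = 3310 × cos(42°) = 2460 km.

2460 km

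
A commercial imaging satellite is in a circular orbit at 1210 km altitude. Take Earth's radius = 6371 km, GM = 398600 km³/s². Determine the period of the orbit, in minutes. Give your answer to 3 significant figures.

Semi-major axis a = 6371 + 1210 = 7581 km. Period T = 2π√(a³/μ) = 2π√(7581³/398600) = 6569.0 s = 109.48 min.

109 min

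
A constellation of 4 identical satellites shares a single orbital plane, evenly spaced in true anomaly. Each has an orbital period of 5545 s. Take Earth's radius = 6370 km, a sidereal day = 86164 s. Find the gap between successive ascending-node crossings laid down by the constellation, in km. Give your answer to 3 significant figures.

Single-satellite node shift = (5545.0/86164) × 360° = 23.17°.
With 4 satellites evenly phased, successive equator crossings are 23.17/4 = 5.792° apart.
That is 5.792 × 111.2 = 644 km at the equator.

644 km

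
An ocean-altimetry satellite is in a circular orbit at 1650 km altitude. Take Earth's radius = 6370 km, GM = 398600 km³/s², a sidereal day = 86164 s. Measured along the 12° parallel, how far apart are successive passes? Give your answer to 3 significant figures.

Semi-major axis a = 6370 + 1650 = 8020 km. Period T = 2π√(a³/μ) = 2π√(8020³/398600) = 7147.8 s = 119.13 min.
Node shift per orbit = (7147.8/86164) × 360° = 29.86°.
Equatorial spacing = 29.86 × 111.2 km/° = 3320 km.
At 12° latitude, spacing = 3320 × cos(12°) = 3248 km.

3250 km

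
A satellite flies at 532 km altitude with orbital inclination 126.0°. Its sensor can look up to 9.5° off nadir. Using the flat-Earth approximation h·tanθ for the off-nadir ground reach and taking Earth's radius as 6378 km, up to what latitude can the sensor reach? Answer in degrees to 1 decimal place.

54.8°

Retrograde orbit: the ground track reaches ±(180° − i) = ±(180 − 126.0) = ±54.0°.
Sensor half-swath on the ground ≈ 532·tan(9.5°) = 89 km = 0.80° of latitude.
Maximum observable latitude ≈ 54.0 + 0.80 = 54.8°.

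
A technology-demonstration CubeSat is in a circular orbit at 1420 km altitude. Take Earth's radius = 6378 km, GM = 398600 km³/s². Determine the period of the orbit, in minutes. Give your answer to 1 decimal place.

Semi-major axis a = 6378 + 1420 = 7798 km. Period T = 2π√(a³/μ) = 2π√(7798³/398600) = 6853.1 s = 114.22 min.

114.2 min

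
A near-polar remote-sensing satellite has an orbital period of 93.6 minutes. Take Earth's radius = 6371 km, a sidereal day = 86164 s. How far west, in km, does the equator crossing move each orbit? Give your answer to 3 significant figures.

2610 km

T = 93.6 min = 5616.0 s.
During one orbit Earth rotates (5616.0 / 86164) × 360° = 23.46°.
At the equator that is 23.46° × (2π·6371/360) km/° = 23.46 × 111.2 = 2609 km.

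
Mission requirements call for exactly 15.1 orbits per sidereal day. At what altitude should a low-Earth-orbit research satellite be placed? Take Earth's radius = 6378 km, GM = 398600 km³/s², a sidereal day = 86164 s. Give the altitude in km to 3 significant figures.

524 km

Required period T = 86164 / 15.1 = 5706.2 s.
From T = 2π√(a³/μ): a = (μ T²/4π²)^(1/3) = (398600 × 5706.2² / 4π²)^(1/3) = 6902 km.
Altitude h = a − R = 6902 − 6378 = 524 km.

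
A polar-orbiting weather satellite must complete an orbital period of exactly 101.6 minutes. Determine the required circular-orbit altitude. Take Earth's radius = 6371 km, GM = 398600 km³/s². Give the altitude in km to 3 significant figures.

T = 101.6 min = 6096.0 s.
From T = 2π√(a³/μ): a = (μ T²/4π²)^(1/3) = (398600 × 6096.0² / 4π²)^(1/3) = 7213 km.
Altitude h = a − R = 7213 − 6371 = 842 km.

842 km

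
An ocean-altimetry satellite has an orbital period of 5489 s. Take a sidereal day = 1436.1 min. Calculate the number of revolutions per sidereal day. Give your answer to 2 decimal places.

Orbits per sidereal day = 86166 / 5489.0 = 15.698.

15.70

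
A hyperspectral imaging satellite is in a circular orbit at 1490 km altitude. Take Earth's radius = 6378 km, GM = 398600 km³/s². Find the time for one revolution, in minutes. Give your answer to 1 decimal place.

Semi-major axis a = 6378 + 1490 = 7868 km. Period T = 2π√(a³/μ) = 2π√(7868³/398600) = 6945.6 s = 115.76 min.

115.8 min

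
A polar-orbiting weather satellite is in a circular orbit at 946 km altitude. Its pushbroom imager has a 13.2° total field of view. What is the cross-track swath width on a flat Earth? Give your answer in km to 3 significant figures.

Half-angle = 13.2°/2 = 6.6°.
Swath width ≈ 2h·tan(θ/2) = 2 × 946 × tan(6.6°) = 218.9 km.

219 km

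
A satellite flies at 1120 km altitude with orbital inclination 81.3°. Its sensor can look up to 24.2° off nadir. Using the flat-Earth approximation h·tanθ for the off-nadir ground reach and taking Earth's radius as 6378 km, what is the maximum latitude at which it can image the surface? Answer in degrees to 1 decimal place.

For a prograde orbit the ground track reaches latitude ±i = ±81.3°.
Sensor half-swath on the ground ≈ 1120·tan(24.2°) = 503 km = 4.52° of latitude.
Maximum observable latitude ≈ 81.3 + 4.52 = 85.8°.

85.8°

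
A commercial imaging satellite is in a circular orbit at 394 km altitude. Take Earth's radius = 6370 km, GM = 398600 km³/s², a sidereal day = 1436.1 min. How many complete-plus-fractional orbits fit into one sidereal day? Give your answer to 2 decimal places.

15.56

Semi-major axis a = 6370 + 394 = 6764 km. Period T = 2π√(a³/μ) = 2π√(6764³/398600) = 5536.3 s = 92.27 min.
Orbits per sidereal day = 86166 / 5536.3 = 15.564.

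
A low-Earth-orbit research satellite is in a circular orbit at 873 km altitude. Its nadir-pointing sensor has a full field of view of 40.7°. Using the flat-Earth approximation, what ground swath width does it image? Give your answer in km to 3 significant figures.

Half-angle = 40.7°/2 = 20.35°.
Swath width ≈ 2h·tan(θ/2) = 2 × 873 × tan(20.35°) = 647.6 km.

648 km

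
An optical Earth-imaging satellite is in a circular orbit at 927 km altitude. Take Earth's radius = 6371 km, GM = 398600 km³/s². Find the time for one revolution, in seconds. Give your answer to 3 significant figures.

6200 seconds

Semi-major axis a = 6371 + 927 = 7298 km. Period T = 2π√(a³/μ) = 2π√(7298³/398600) = 6204.6 s = 103.41 min.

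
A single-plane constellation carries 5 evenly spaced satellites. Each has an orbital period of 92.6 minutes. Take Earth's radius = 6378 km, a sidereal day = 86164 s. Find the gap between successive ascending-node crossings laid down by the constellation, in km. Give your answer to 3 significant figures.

517 km

T = 92.6 min = 5556.0 s.
Single-satellite node shift = (5556.0/86164) × 360° = 23.21°.
With 5 satellites evenly phased, successive equator crossings are 23.21/5 = 4.643° apart.
That is 4.643 × 111.3 = 517 km at the equator.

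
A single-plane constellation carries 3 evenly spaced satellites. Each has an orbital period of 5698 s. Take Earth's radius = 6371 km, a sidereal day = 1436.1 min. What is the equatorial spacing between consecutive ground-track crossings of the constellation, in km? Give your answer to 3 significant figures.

Single-satellite node shift = (5698.0/86166) × 360° = 23.81°.
With 3 satellites evenly phased, successive equator crossings are 23.81/3 = 7.935° apart.
That is 7.935 × 111.2 = 882 km at the equator.

882 km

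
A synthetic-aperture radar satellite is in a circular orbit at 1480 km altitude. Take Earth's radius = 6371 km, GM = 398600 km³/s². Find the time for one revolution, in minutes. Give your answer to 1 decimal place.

115.4 min

Semi-major axis a = 6371 + 1480 = 7851 km. Period T = 2π√(a³/μ) = 2π√(7851³/398600) = 6923.1 s = 115.38 min.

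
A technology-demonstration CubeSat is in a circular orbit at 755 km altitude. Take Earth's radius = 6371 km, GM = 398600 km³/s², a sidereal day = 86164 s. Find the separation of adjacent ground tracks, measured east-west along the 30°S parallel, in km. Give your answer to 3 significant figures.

Semi-major axis a = 6371 + 755 = 7126 km. Period T = 2π√(a³/μ) = 2π√(7126³/398600) = 5986.6 s = 99.78 min.
Node shift per orbit = (5986.6/86164) × 360° = 25.01°.
Equatorial spacing = 25.01 × 111.2 km/° = 2781 km.
At 30° latitude, spacing = 2781 × cos(30°) = 2409 km.

2410 km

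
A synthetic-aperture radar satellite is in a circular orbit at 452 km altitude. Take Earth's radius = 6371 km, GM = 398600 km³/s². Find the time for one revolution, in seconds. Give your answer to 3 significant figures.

5610 seconds

Semi-major axis a = 6371 + 452 = 6823 km. Period T = 2π√(a³/μ) = 2π√(6823³/398600) = 5608.9 s = 93.48 min.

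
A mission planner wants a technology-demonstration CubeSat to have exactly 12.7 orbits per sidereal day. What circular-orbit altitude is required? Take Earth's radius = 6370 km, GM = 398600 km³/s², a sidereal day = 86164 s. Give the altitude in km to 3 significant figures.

Required period T = 86164 / 12.7 = 6784.6 s.
From T = 2π√(a³/μ): a = (μ T²/4π²)^(1/3) = (398600 × 6784.6² / 4π²)^(1/3) = 7746 km.
Altitude h = a − R = 7746 − 6370 = 1376 km.

1380 km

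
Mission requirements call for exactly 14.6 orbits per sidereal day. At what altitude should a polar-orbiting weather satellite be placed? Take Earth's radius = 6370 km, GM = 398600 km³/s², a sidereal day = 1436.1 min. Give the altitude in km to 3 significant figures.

689 km

Required period T = 86166 / 14.6 = 5901.8 s.
From T = 2π√(a³/μ): a = (μ T²/4π²)^(1/3) = (398600 × 5901.8² / 4π²)^(1/3) = 7059 km.
Altitude h = a − R = 7059 − 6370 = 689 km.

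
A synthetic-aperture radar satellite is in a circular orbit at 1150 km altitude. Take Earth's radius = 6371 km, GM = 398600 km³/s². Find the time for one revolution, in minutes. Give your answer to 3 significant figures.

Semi-major axis a = 6371 + 1150 = 7521 km. Period T = 2π√(a³/μ) = 2π√(7521³/398600) = 6491.2 s = 108.19 min.

108 min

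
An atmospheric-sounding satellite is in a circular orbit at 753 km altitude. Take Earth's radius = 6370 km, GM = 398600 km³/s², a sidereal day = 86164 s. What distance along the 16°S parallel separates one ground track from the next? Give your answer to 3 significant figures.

2670 km

Semi-major axis a = 6370 + 753 = 7123 km. Period T = 2π√(a³/μ) = 2π√(7123³/398600) = 5982.8 s = 99.71 min.
Node shift per orbit = (5982.8/86164) × 360° = 25.00°.
Equatorial spacing = 25.00 × 111.2 km/° = 2779 km.
At 16° latitude, spacing = 2779 × cos(16°) = 2671 km.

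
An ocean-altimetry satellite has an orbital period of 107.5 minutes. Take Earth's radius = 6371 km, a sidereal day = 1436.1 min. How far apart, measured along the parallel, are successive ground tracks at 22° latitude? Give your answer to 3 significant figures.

T = 107.5 min = 6450.0 s.
Node shift per orbit = (6450.0/86166) × 360° = 26.95°.
Equatorial spacing = 26.95 × 111.2 km/° = 2996 km.
At 22° latitude, spacing = 2996 × cos(22°) = 2778 km.

2780 km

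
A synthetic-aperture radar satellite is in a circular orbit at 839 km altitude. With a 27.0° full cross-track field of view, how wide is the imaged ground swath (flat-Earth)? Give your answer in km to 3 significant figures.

Half-angle = 27.0°/2 = 13.5°.
Swath width ≈ 2h·tan(θ/2) = 2 × 839 × tan(13.5°) = 402.9 km.

403 km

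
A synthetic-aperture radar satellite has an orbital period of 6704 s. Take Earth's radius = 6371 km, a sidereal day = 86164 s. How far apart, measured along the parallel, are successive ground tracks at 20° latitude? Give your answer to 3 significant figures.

2930 km

Node shift per orbit = (6704.0/86164) × 360° = 28.01°.
Equatorial spacing = 28.01 × 111.2 km/° = 3115 km.
At 20° latitude, spacing = 3115 × cos(20°) = 2927 km.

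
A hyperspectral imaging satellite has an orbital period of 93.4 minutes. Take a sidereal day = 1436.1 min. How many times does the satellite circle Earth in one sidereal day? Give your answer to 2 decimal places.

T = 93.4 min = 5604.0 s.
Orbits per sidereal day = 86166 / 5604.0 = 15.376.

15.38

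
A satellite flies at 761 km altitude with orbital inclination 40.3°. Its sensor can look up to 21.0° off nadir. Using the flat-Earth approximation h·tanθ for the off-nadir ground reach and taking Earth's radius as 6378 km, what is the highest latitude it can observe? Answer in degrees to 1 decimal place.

42.9°

For a prograde orbit the ground track reaches latitude ±i = ±40.3°.
Sensor half-swath on the ground ≈ 761·tan(21.0°) = 292 km = 2.62° of latitude.
Maximum observable latitude ≈ 40.3 + 2.62 = 42.9°.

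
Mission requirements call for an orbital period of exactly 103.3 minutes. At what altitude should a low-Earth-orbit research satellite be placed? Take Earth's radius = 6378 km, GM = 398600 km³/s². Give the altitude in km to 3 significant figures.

T = 103.3 min = 6198.0 s.
From T = 2π√(a³/μ): a = (μ T²/4π²)^(1/3) = (398600 × 6198.0² / 4π²)^(1/3) = 7293 km.
Altitude h = a − R = 7293 − 6378 = 915 km.

915 km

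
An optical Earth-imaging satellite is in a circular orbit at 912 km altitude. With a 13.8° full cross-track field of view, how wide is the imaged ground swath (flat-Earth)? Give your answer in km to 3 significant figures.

Half-angle = 13.8°/2 = 6.9°.
Swath width ≈ 2h·tan(θ/2) = 2 × 912 × tan(6.9°) = 220.7 km.

221 km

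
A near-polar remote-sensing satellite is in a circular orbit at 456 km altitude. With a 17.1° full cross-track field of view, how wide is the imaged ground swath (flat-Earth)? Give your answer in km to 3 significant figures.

Half-angle = 17.1°/2 = 8.55°.
Swath width ≈ 2h·tan(θ/2) = 2 × 456 × tan(8.55°) = 137.1 km.

137 km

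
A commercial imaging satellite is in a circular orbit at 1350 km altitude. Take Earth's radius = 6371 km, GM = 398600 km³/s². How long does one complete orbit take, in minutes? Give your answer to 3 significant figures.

Semi-major axis a = 6371 + 1350 = 7721 km. Period T = 2π√(a³/μ) = 2π√(7721³/398600) = 6751.8 s = 112.53 min.

113 min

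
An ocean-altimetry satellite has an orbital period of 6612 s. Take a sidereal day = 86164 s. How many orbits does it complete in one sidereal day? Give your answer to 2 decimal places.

13.03

Orbits per sidereal day = 86164 / 6612.0 = 13.031.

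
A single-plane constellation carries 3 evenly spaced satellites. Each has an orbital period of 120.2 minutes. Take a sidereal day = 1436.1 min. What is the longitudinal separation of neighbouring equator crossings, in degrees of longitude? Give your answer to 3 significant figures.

10.0°

T = 120.2 min = 7212.0 s.
Single-satellite node shift = (7212.0/86166) × 360° = 30.13°.
With 3 satellites evenly phased, successive equator crossings are 30.13/3 = 10.044° apart.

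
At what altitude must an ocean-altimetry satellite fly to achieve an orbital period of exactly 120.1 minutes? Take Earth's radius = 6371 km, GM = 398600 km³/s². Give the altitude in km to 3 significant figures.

1690 km

T = 120.1 min = 7206.0 s.
From T = 2π√(a³/μ): a = (μ T²/4π²)^(1/3) = (398600 × 7206.0² / 4π²)^(1/3) = 8063 km.
Altitude h = a − R = 8063 − 6371 = 1692 km.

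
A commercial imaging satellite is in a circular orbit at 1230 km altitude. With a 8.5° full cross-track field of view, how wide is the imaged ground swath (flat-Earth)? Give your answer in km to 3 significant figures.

183 km

Half-angle = 8.5°/2 = 4.25°.
Swath width ≈ 2h·tan(θ/2) = 2 × 1230 × tan(4.25°) = 182.8 km.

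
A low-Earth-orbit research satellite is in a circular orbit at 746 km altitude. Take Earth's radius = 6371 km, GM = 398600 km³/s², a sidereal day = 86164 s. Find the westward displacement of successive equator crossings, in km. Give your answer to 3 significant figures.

2780 km

Semi-major axis a = 6371 + 746 = 7117 km. Period T = 2π√(a³/μ) = 2π√(7117³/398600) = 5975.3 s = 99.59 min.
During one orbit Earth rotates (5975.3 / 86164) × 360° = 24.97°.
At the equator that is 24.97° × (2π·6371/360) km/° = 24.97 × 111.2 = 2776 km.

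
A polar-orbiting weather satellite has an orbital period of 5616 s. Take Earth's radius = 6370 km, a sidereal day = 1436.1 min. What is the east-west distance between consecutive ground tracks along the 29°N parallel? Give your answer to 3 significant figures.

Node shift per orbit = (5616.0/86166) × 360° = 23.46°.
Equatorial spacing = 23.46 × 111.2 km/° = 2609 km.
At 29° latitude, spacing = 2609 × cos(29°) = 2282 km.

2280 km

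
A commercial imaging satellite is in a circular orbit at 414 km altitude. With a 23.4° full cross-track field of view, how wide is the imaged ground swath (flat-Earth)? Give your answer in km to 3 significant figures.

Half-angle = 23.4°/2 = 11.7°.
Swath width ≈ 2h·tan(θ/2) = 2 × 414 × tan(11.7°) = 171.5 km.

171 km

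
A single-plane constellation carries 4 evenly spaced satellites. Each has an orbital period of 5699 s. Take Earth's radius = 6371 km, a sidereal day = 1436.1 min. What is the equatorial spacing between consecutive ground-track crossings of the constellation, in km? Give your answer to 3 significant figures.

Single-satellite node shift = (5699.0/86166) × 360° = 23.81°.
With 4 satellites evenly phased, successive equator crossings are 23.81/4 = 5.953° apart.
That is 5.953 × 111.2 = 662 km at the equator.

662 km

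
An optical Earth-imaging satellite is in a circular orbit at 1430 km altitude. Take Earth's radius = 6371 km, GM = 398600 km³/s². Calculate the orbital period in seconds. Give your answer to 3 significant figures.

6860 seconds

Semi-major axis a = 6371 + 1430 = 7801 km. Period T = 2π√(a³/μ) = 2π√(7801³/398600) = 6857.0 s = 114.28 min.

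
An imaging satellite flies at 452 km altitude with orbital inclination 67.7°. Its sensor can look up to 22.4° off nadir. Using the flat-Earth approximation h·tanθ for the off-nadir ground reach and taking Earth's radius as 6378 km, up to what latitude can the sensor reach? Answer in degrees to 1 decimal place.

69.4°

For a prograde orbit the ground track reaches latitude ±i = ±67.7°.
Sensor half-swath on the ground ≈ 452·tan(22.4°) = 186 km = 1.67° of latitude.
Maximum observable latitude ≈ 67.7 + 1.67 = 69.4°.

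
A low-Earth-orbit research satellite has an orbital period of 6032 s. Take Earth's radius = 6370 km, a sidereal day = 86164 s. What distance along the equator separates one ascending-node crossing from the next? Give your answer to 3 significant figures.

During one orbit Earth rotates (6032.0 / 86164) × 360° = 25.20°.
At the equator that is 25.20° × (2π·6370/360) km/° = 25.20 × 111.2 = 2802 km.

2800 km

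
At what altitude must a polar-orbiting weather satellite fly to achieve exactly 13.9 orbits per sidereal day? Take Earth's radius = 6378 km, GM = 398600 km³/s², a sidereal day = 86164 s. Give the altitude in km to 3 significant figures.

915 km

Required period T = 86164 / 13.9 = 6198.8 s.
From T = 2π√(a³/μ): a = (μ T²/4π²)^(1/3) = (398600 × 6198.8² / 4π²)^(1/3) = 7293 km.
Altitude h = a − R = 7293 − 6378 = 915 km.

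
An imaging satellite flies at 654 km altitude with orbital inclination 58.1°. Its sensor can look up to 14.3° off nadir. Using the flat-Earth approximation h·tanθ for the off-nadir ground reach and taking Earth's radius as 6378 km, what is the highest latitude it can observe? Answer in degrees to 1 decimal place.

For a prograde orbit the ground track reaches latitude ±i = ±58.1°.
Sensor half-swath on the ground ≈ 654·tan(14.3°) = 167 km = 1.50° of latitude.
Maximum observable latitude ≈ 58.1 + 1.50 = 59.6°.

59.6°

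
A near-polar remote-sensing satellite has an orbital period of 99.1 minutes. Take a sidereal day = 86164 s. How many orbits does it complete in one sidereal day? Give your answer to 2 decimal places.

14.49

T = 99.1 min = 5946.0 s.
Orbits per sidereal day = 86164 / 5946.0 = 14.491.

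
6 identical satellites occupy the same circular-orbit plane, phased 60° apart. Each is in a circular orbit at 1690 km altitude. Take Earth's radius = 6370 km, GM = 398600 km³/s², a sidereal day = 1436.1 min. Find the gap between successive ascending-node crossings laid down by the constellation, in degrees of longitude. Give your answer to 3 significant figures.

5.01°

Semi-major axis a = 6370 + 1690 = 8060 km. Period T = 2π√(a³/μ) = 2π√(8060³/398600) = 7201.3 s = 120.02 min.
Single-satellite node shift = (7201.3/86166) × 360° = 30.09°.
With 6 satellites evenly phased, successive equator crossings are 30.09/6 = 5.015° apart.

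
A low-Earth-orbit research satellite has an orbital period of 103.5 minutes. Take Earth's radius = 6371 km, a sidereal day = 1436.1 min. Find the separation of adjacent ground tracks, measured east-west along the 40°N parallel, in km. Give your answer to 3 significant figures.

T = 103.5 min = 6210.0 s.
Node shift per orbit = (6210.0/86166) × 360° = 25.95°.
Equatorial spacing = 25.95 × 111.2 km/° = 2885 km.
At 40° latitude, spacing = 2885 × cos(40°) = 2210 km.

2210 km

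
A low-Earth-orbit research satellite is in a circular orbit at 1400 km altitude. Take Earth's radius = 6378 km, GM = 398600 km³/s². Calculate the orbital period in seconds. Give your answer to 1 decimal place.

6826.7 seconds

Semi-major axis a = 6378 + 1400 = 7778 km. Period T = 2π√(a³/μ) = 2π√(7778³/398600) = 6826.7 s = 113.78 min.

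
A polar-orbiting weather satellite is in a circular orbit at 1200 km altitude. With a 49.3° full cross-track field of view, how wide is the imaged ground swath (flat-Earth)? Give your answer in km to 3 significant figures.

Half-angle = 49.3°/2 = 24.65°.
Swath width ≈ 2h·tan(θ/2) = 2 × 1200 × tan(24.65°) = 1101.3 km.

1100 km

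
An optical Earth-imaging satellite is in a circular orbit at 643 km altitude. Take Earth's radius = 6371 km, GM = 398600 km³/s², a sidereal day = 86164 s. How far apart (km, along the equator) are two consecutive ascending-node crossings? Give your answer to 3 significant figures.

2720 km

Semi-major axis a = 6371 + 643 = 7014 km. Period T = 2π√(a³/μ) = 2π√(7014³/398600) = 5846.0 s = 97.43 min.
During one orbit Earth rotates (5846.0 / 86164) × 360° = 24.43°.
At the equator that is 24.43° × (2π·6371/360) km/° = 24.43 × 111.2 = 2716 km.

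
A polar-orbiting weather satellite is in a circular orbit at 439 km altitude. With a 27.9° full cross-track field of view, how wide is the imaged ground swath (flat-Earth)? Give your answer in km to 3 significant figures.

Half-angle = 27.9°/2 = 13.95°.
Swath width ≈ 2h·tan(θ/2) = 2 × 439 × tan(13.95°) = 218.1 km.

218 km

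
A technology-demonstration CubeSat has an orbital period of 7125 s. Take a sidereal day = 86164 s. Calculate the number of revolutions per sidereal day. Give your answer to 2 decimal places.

12.09

Orbits per sidereal day = 86164 / 7125.0 = 12.093.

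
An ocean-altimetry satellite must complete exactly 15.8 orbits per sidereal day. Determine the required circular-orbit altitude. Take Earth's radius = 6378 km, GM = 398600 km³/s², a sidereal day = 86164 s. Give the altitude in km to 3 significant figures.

318 km

Required period T = 86164 / 15.8 = 5453.4 s.
From T = 2π√(a³/μ): a = (μ T²/4π²)^(1/3) = (398600 × 5453.4² / 4π²)^(1/3) = 6696 km.
Altitude h = a − R = 6696 − 6378 = 318 km.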